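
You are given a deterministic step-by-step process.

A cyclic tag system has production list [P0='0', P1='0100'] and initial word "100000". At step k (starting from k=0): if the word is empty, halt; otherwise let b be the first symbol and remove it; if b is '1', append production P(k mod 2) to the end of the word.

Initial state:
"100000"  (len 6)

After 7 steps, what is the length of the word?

step 0: "100000"  (len 6)
step 1: "000000"  (len 6)
step 2: "00000"  (len 5)
step 3: "0000"  (len 4)
step 4: "000"  (len 3)
step 5: "00"  (len 2)
step 6: "0"  (len 1)
step 7: (halted — word empty)

0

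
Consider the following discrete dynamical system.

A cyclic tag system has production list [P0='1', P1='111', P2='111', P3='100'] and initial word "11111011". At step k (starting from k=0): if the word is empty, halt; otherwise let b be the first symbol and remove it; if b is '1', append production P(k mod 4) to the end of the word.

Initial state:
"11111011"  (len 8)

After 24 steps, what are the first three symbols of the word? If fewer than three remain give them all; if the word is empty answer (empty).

011

step 0: "11111011"  (len 8)
step 1: "11110111"  (len 8)
step 2: "1110111111"  (len 10)
step 3: "110111111111"  (len 12)
step 4: "10111111111100"  (len 14)
step 5: "01111111111001"  (len 14)
step 6: "1111111111001"  (len 13)
step 7: "111111111001111"  (len 15)
step 8: "11111111001111100"  (len 17)
step 9: "11111110011111001"  (len 17)
step 10: "1111110011111001111"  (len 19)
step 11: "111110011111001111111"  (len 21)
step 12: "11110011111001111111100"  (len 23)
step 13: "11100111110011111111001"  (len 23)
step 14: "1100111110011111111001111"  (len 25)
step 15: "100111110011111111001111111"  (len 27)
step 16: "00111110011111111001111111100"  (len 29)
step 17: "0111110011111111001111111100"  (len 28)
step 18: "111110011111111001111111100"  (len 27)
step 19: "11110011111111001111111100111"  (len 29)
step 20: "1110011111111001111111100111100"  (len 31)
step 21: "1100111111110011111111001111001"  (len 31)
step 22: "100111111110011111111001111001111"  (len 33)
step 23: "00111111110011111111001111001111111"  (len 35)
step 24: "0111111110011111111001111001111111"  (len 34)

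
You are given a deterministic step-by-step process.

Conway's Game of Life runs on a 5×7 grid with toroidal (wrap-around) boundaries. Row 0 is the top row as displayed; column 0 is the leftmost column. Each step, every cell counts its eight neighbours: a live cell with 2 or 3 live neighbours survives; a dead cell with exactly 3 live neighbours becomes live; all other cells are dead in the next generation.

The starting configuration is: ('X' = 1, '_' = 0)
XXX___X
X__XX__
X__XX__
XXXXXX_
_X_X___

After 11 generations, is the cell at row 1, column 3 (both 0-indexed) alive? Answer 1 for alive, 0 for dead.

1

k=0  XXX___X
X__XX__
X__XX__
XXXXXX_
_X_X___
k=1  ____X_X
____XX_
X______
X____XX
_____X_
k=2  ____X_X
____XXX
X___X__
X____X_
X___X__
k=3  X__XX_X
X__XX_X
X___X__
XX__XX_
X___X__
k=4  _X_____
_X_____
_______
XX_XXX_
_______
k=5  _______
_______
XXX_X__
____X__
XXX_X__
k=6  _X_____
_X_____
_X_X___
____XX_
_X_X___
k=7  XX_____
XX_____
__X_X__
___XX__
__X_X__
k=8  X_X____
X_X____
_XX_X__
__X_XX_
_XX_X__
k=9  X_X____
X_X____
__X_XX_
____XX_
__X_XX_
k=10  __X___X
__X___X
_X__XXX
______X
_X__XXX
k=11  _XXX__X
_XXX__X
______X
_______
______X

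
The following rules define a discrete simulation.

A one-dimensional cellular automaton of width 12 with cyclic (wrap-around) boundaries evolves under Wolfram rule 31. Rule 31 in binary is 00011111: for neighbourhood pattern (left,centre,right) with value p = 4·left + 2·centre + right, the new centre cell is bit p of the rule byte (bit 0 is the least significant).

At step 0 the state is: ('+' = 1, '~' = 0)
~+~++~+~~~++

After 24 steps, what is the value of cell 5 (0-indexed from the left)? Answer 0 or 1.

gen 0: ~+~++~+~~~++
gen 1: ~+~+~~+++++~
gen 2: ++~++++~~~~+
gen 3: ~~~+~~~+++++
gen 4: ++++++++~~~~
gen 5: +~~~~~~~++++
gen 6: ~++++++++~~~
gen 7: ++~~~~~~~+++
gen 8: ~~++++++++~~
gen 9: +++~~~~~~~++
gen 10: ~~~++++++++~
gen 11: ++++~~~~~~~+
gen 12: ~~~~++++++++
gen 13: +++++~~~~~~~
gen 14: +~~~~+++++++
gen 15: ~+++++~~~~~~
gen 16: ++~~~~++++++
gen 17: ~~+++++~~~~~
gen 18: +++~~~~+++++
gen 19: ~~~+++++~~~~
gen 20: ++++~~~~++++
gen 21: ~~~~+++++~~~
gen 22: +++++~~~~+++
gen 23: ~~~~~+++++~~
gen 24: ++++++~~~~++

1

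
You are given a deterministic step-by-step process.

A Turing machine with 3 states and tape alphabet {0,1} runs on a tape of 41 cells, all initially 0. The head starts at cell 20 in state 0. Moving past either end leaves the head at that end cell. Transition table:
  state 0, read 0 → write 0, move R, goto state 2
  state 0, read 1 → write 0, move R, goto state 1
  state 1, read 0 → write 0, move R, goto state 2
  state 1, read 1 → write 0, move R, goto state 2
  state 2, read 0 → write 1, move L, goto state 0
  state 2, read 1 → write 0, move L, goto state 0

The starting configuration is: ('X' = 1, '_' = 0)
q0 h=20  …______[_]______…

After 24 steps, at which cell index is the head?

20

0) q0 h=20  …______[_]______…
1) q2 h=21  …______[_]______…
2) q0 h=20  …______[_]X_____…
3) q2 h=21  …______[X]______…
4) q0 h=20  …______[_]______…
5) q2 h=21  …______[_]______…
6) q0 h=20  …______[_]X_____…
7) q2 h=21  …______[X]______…
8) q0 h=20  …______[_]______…
9) q2 h=21  …______[_]______…
10) q0 h=20  …______[_]X_____…
11) q2 h=21  …______[X]______…
12) q0 h=20  …______[_]______…
13) q2 h=21  …______[_]______…
14) q0 h=20  …______[_]X_____…
15) q2 h=21  …______[X]______…
16) q0 h=20  …______[_]______…
17) q2 h=21  …______[_]______…
18) q0 h=20  …______[_]X_____…
19) q2 h=21  …______[X]______…
20) q0 h=20  …______[_]______…
21) q2 h=21  …______[_]______…
22) q0 h=20  …______[_]X_____…
23) q2 h=21  …______[X]______…
24) q0 h=20  …______[_]______…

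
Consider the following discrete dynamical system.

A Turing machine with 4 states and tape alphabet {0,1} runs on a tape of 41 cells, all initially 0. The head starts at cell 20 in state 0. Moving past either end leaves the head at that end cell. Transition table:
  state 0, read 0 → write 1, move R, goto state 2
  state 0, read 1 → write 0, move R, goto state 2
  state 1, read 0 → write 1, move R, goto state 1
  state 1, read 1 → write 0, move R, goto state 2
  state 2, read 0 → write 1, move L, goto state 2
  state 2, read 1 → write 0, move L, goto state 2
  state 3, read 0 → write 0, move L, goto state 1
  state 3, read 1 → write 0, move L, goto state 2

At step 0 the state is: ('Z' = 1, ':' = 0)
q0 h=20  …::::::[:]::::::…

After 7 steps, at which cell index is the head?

15

[0] q0 h=20  …::::::[:]::::::…
[1] q2 h=21  …:::::Z[:]::::::…
[2] q2 h=20  …::::::[Z]Z:::::…
[3] q2 h=19  …::::::[:]:Z::::…
[4] q2 h=18  …::::::[:]Z:Z:::…
[5] q2 h=17  …::::::[:]ZZ:Z::…
[6] q2 h=16  …::::::[:]ZZZ:Z:…
[7] q2 h=15  …::::::[:]ZZZZ:Z…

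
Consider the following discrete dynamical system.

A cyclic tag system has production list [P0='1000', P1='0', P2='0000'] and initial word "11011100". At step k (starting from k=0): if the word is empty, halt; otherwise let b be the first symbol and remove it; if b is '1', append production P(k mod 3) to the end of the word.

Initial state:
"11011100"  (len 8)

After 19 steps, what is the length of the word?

step 0: "11011100"  (len 8)
step 1: "10111001000"  (len 11)
step 2: "01110010000"  (len 11)
step 3: "1110010000"  (len 10)
step 4: "1100100001000"  (len 13)
step 5: "1001000010000"  (len 13)
step 6: "0010000100000000"  (len 16)
step 7: "010000100000000"  (len 15)
step 8: "10000100000000"  (len 14)
step 9: "00001000000000000"  (len 17)
step 10: "0001000000000000"  (len 16)
step 11: "001000000000000"  (len 15)
step 12: "01000000000000"  (len 14)
step 13: "1000000000000"  (len 13)
step 14: "0000000000000"  (len 13)
step 15: "000000000000"  (len 12)
step 16: "00000000000"  (len 11)
step 17: "0000000000"  (len 10)
step 18: "000000000"  (len 9)
step 19: "00000000"  (len 8)

8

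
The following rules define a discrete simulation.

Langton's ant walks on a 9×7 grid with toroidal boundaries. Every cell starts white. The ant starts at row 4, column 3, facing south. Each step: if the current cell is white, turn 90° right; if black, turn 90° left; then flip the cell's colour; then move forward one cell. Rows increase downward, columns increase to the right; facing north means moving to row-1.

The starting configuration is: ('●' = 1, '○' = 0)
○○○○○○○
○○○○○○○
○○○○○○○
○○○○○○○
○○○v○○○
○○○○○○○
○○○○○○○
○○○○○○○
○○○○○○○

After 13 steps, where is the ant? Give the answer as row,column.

t=0: ○○○○○○○
○○○○○○○
○○○○○○○
○○○○○○○
○○○v○○○
○○○○○○○
○○○○○○○
○○○○○○○
○○○○○○○
t=1: ○○○○○○○
○○○○○○○
○○○○○○○
○○○○○○○
○○<●○○○
○○○○○○○
○○○○○○○
○○○○○○○
○○○○○○○
t=2: ○○○○○○○
○○○○○○○
○○○○○○○
○○^○○○○
○○●●○○○
○○○○○○○
○○○○○○○
○○○○○○○
○○○○○○○
t=3: ○○○○○○○
○○○○○○○
○○○○○○○
○○●>○○○
○○●●○○○
○○○○○○○
○○○○○○○
○○○○○○○
○○○○○○○
t=4: ○○○○○○○
○○○○○○○
○○○○○○○
○○●●○○○
○○●v○○○
○○○○○○○
○○○○○○○
○○○○○○○
○○○○○○○
t=5: ○○○○○○○
○○○○○○○
○○○○○○○
○○●●○○○
○○●○>○○
○○○○○○○
○○○○○○○
○○○○○○○
○○○○○○○
t=6: ○○○○○○○
○○○○○○○
○○○○○○○
○○●●○○○
○○●○●○○
○○○○v○○
○○○○○○○
○○○○○○○
○○○○○○○
t=7: ○○○○○○○
○○○○○○○
○○○○○○○
○○●●○○○
○○●○●○○
○○○<●○○
○○○○○○○
○○○○○○○
○○○○○○○
t=8: ○○○○○○○
○○○○○○○
○○○○○○○
○○●●○○○
○○●^●○○
○○○●●○○
○○○○○○○
○○○○○○○
○○○○○○○
t=9: ○○○○○○○
○○○○○○○
○○○○○○○
○○●●○○○
○○●●>○○
○○○●●○○
○○○○○○○
○○○○○○○
○○○○○○○
t=10: ○○○○○○○
○○○○○○○
○○○○○○○
○○●●^○○
○○●●○○○
○○○●●○○
○○○○○○○
○○○○○○○
○○○○○○○
t=11: ○○○○○○○
○○○○○○○
○○○○○○○
○○●●●>○
○○●●○○○
○○○●●○○
○○○○○○○
○○○○○○○
○○○○○○○
t=12: ○○○○○○○
○○○○○○○
○○○○○○○
○○●●●●○
○○●●○v○
○○○●●○○
○○○○○○○
○○○○○○○
○○○○○○○
t=13: ○○○○○○○
○○○○○○○
○○○○○○○
○○●●●●○
○○●●<●○
○○○●●○○
○○○○○○○
○○○○○○○
○○○○○○○

4,4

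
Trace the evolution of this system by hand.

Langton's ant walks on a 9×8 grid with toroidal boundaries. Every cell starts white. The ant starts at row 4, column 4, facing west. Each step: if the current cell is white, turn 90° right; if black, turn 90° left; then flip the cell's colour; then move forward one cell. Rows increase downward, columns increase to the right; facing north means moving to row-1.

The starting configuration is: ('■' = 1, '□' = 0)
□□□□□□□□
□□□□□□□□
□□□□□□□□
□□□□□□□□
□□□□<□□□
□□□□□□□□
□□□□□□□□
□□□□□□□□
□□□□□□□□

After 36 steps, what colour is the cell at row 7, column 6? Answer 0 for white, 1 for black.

step 0: □□□□□□□□
□□□□□□□□
□□□□□□□□
□□□□□□□□
□□□□<□□□
□□□□□□□□
□□□□□□□□
□□□□□□□□
□□□□□□□□
step 1: □□□□□□□□
□□□□□□□□
□□□□□□□□
□□□□^□□□
□□□□■□□□
□□□□□□□□
□□□□□□□□
□□□□□□□□
□□□□□□□□
step 2: □□□□□□□□
□□□□□□□□
□□□□□□□□
□□□□■>□□
□□□□■□□□
□□□□□□□□
□□□□□□□□
□□□□□□□□
□□□□□□□□
step 3: □□□□□□□□
□□□□□□□□
□□□□□□□□
□□□□■■□□
□□□□■v□□
□□□□□□□□
□□□□□□□□
□□□□□□□□
□□□□□□□□
step 4: □□□□□□□□
□□□□□□□□
□□□□□□□□
□□□□■■□□
□□□□<■□□
□□□□□□□□
□□□□□□□□
□□□□□□□□
□□□□□□□□
step 5: □□□□□□□□
□□□□□□□□
□□□□□□□□
□□□□■■□□
□□□□□■□□
□□□□v□□□
□□□□□□□□
□□□□□□□□
□□□□□□□□
step 6: □□□□□□□□
□□□□□□□□
□□□□□□□□
□□□□■■□□
□□□□□■□□
□□□<■□□□
□□□□□□□□
□□□□□□□□
□□□□□□□□
step 7: □□□□□□□□
□□□□□□□□
□□□□□□□□
□□□□■■□□
□□□^□■□□
□□□■■□□□
□□□□□□□□
□□□□□□□□
□□□□□□□□
step 8: □□□□□□□□
□□□□□□□□
□□□□□□□□
□□□□■■□□
□□□■>■□□
□□□■■□□□
□□□□□□□□
□□□□□□□□
□□□□□□□□
step 9: □□□□□□□□
□□□□□□□□
□□□□□□□□
□□□□■■□□
□□□■■■□□
□□□■v□□□
□□□□□□□□
□□□□□□□□
□□□□□□□□
step 10: □□□□□□□□
□□□□□□□□
□□□□□□□□
□□□□■■□□
□□□■■■□□
□□□■□>□□
□□□□□□□□
□□□□□□□□
□□□□□□□□
step 11: □□□□□□□□
□□□□□□□□
□□□□□□□□
□□□□■■□□
□□□■■■□□
□□□■□■□□
□□□□□v□□
□□□□□□□□
□□□□□□□□
step 12: □□□□□□□□
□□□□□□□□
□□□□□□□□
□□□□■■□□
□□□■■■□□
□□□■□■□□
□□□□<■□□
□□□□□□□□
□□□□□□□□
step 13: □□□□□□□□
□□□□□□□□
□□□□□□□□
□□□□■■□□
□□□■■■□□
□□□■^■□□
□□□□■■□□
□□□□□□□□
□□□□□□□□
step 14: □□□□□□□□
□□□□□□□□
□□□□□□□□
□□□□■■□□
□□□■■■□□
□□□■■>□□
□□□□■■□□
□□□□□□□□
□□□□□□□□
step 15: □□□□□□□□
□□□□□□□□
□□□□□□□□
□□□□■■□□
□□□■■^□□
□□□■■□□□
□□□□■■□□
□□□□□□□□
□□□□□□□□
step 16: □□□□□□□□
□□□□□□□□
□□□□□□□□
□□□□■■□□
□□□■<□□□
□□□■■□□□
□□□□■■□□
□□□□□□□□
□□□□□□□□
step 17: □□□□□□□□
□□□□□□□□
□□□□□□□□
□□□□■■□□
□□□■□□□□
□□□■v□□□
□□□□■■□□
□□□□□□□□
□□□□□□□□
step 18: □□□□□□□□
□□□□□□□□
□□□□□□□□
□□□□■■□□
□□□■□□□□
□□□■□>□□
□□□□■■□□
□□□□□□□□
□□□□□□□□
step 19: □□□□□□□□
□□□□□□□□
□□□□□□□□
□□□□■■□□
□□□■□□□□
□□□■□■□□
□□□□■v□□
□□□□□□□□
□□□□□□□□
step 20: □□□□□□□□
□□□□□□□□
□□□□□□□□
□□□□■■□□
□□□■□□□□
□□□■□■□□
□□□□■□>□
□□□□□□□□
□□□□□□□□
step 21: □□□□□□□□
□□□□□□□□
□□□□□□□□
□□□□■■□□
□□□■□□□□
□□□■□■□□
□□□□■□■□
□□□□□□v□
□□□□□□□□
step 22: □□□□□□□□
□□□□□□□□
□□□□□□□□
□□□□■■□□
□□□■□□□□
□□□■□■□□
□□□□■□■□
□□□□□<■□
□□□□□□□□
step 23: □□□□□□□□
□□□□□□□□
□□□□□□□□
□□□□■■□□
□□□■□□□□
□□□■□■□□
□□□□■^■□
□□□□□■■□
□□□□□□□□
step 24: □□□□□□□□
□□□□□□□□
□□□□□□□□
□□□□■■□□
□□□■□□□□
□□□■□■□□
□□□□■■>□
□□□□□■■□
□□□□□□□□
step 25: □□□□□□□□
□□□□□□□□
□□□□□□□□
□□□□■■□□
□□□■□□□□
□□□■□■^□
□□□□■■□□
□□□□□■■□
□□□□□□□□
step 26: □□□□□□□□
□□□□□□□□
□□□□□□□□
□□□□■■□□
□□□■□□□□
□□□■□■■>
□□□□■■□□
□□□□□■■□
□□□□□□□□
step 27: □□□□□□□□
□□□□□□□□
□□□□□□□□
□□□□■■□□
□□□■□□□□
□□□■□■■■
□□□□■■□v
□□□□□■■□
□□□□□□□□
step 28: □□□□□□□□
□□□□□□□□
□□□□□□□□
□□□□■■□□
□□□■□□□□
□□□■□■■■
□□□□■■<■
□□□□□■■□
□□□□□□□□
step 29: □□□□□□□□
□□□□□□□□
□□□□□□□□
□□□□■■□□
□□□■□□□□
□□□■□■^■
□□□□■■■■
□□□□□■■□
□□□□□□□□
step 30: □□□□□□□□
□□□□□□□□
□□□□□□□□
□□□□■■□□
□□□■□□□□
□□□■□<□■
□□□□■■■■
□□□□□■■□
□□□□□□□□
step 31: □□□□□□□□
□□□□□□□□
□□□□□□□□
□□□□■■□□
□□□■□□□□
□□□■□□□■
□□□□■v■■
□□□□□■■□
□□□□□□□□
step 32: □□□□□□□□
□□□□□□□□
□□□□□□□□
□□□□■■□□
□□□■□□□□
□□□■□□□■
□□□□■□>■
□□□□□■■□
□□□□□□□□
step 33: □□□□□□□□
□□□□□□□□
□□□□□□□□
□□□□■■□□
□□□■□□□□
□□□■□□^■
□□□□■□□■
□□□□□■■□
□□□□□□□□
step 34: □□□□□□□□
□□□□□□□□
□□□□□□□□
□□□□■■□□
□□□■□□□□
□□□■□□■>
□□□□■□□■
□□□□□■■□
□□□□□□□□
step 35: □□□□□□□□
□□□□□□□□
□□□□□□□□
□□□□■■□□
□□□■□□□^
□□□■□□■□
□□□□■□□■
□□□□□■■□
□□□□□□□□
step 36: □□□□□□□□
□□□□□□□□
□□□□□□□□
□□□□■■□□
>□□■□□□■
□□□■□□■□
□□□□■□□■
□□□□□■■□
□□□□□□□□

1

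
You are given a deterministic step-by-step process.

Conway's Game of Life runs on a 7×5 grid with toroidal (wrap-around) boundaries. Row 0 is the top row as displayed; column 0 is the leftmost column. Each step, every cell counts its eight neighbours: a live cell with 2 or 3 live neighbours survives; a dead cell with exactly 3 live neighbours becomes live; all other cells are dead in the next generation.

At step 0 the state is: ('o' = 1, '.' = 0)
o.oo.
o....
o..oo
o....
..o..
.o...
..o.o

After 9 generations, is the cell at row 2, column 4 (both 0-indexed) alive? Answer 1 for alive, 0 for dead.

1

gen 0: o.oo.
o....
o..oo
o....
..o..
.o...
..o.o
gen 1: o.oo.
o.o..
oo...
oo.o.
.o...
.ooo.
o.o.o
gen 2: o.o..
o.oo.
.....
....o
...oo
...oo
o....
gen 3: o.oo.
..ooo
...oo
...oo
o....
o..o.
oo.o.
gen 4: o....
oo...
o....
o..o.
o..o.
o.o..
o..o.
gen 5: o....
oo..o
o....
oo...
o.oo.
o.oo.
o....
gen 6: .....
.o..o
.....
o.o..
o..o.
o.oo.
o....
gen 7: o....
.....
oo...
.o..o
o..o.
o.oo.
.o..o
gen 8: o....
oo...
oo...
.oo.o
o..o.
o.oo.
.oooo
gen 9: ...o.
....o
....o
..ooo
o....
o....
.....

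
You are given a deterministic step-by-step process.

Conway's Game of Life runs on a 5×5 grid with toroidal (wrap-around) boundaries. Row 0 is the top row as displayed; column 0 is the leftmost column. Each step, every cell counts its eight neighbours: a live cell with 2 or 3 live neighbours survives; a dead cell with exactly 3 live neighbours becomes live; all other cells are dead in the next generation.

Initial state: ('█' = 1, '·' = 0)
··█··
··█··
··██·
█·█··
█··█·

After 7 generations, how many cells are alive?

step 0: ··█··
··█··
··██·
█·█··
█··█·
step 1: ·███·
·██··
··██·
··█··
··███
step 2: █···█
·····
···█·
·█··█
····█
step 3: █···█
····█
·····
█··██
···██
step 4: █····
█···█
█··█·
█··█·
·····
step 5: █···█
██···
██·█·
·····
····█
step 6: ·█··█
··█··
███·█
█···█
█···█
step 7: ·█·██
··█·█
··█·█
·····
·█·█·

9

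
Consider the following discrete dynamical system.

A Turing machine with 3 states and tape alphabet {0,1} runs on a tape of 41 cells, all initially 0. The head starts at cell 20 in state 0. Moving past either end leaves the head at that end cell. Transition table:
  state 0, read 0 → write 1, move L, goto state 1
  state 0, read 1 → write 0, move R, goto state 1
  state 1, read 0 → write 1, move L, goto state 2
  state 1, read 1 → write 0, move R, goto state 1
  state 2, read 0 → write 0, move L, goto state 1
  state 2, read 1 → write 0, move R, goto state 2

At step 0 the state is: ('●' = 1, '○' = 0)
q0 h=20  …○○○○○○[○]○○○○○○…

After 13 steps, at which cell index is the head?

7

[0] q0 h=20  …○○○○○○[○]○○○○○○…
[1] q1 h=19  …○○○○○○[○]●○○○○○…
[2] q2 h=18  …○○○○○○[○]●●○○○○…
[3] q1 h=17  …○○○○○○[○]○●●○○○…
[4] q2 h=16  …○○○○○○[○]●○●●○○…
[5] q1 h=15  …○○○○○○[○]○●○●●○…
[6] q2 h=14  …○○○○○○[○]●○●○●●…
[7] q1 h=13  …○○○○○○[○]○●○●○●…
[8] q2 h=12  …○○○○○○[○]●○●○●○…
[9] q1 h=11  …○○○○○○[○]○●○●○●…
[10] q2 h=10  …○○○○○○[○]●○●○●○…
[11] q1 h= 9  …○○○○○○[○]○●○●○●…
[12] q2 h= 8  …○○○○○○[○]●○●○●○…
[13] q1 h= 7  …○○○○○○[○]○●○●○●…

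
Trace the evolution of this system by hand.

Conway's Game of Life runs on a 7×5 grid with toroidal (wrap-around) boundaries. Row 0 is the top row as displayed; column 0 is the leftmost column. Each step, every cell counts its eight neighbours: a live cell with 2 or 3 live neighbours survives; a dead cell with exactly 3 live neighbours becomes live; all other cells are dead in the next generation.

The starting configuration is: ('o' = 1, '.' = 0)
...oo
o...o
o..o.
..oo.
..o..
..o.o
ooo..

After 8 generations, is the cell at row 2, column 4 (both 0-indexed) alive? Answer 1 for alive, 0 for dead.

1

t=0: ...oo
o...o
o..o.
..oo.
..o..
..o.o
ooo..
t=1: ..oo.
o....
oooo.
.oooo
.oo..
o.o..
ooo..
t=2: o.ooo
o....
.....
....o
....o
o..o.
o...o
t=3: ...o.
oo.o.
.....
.....
o..oo
o..o.
..o..
t=4: .o.oo
..o.o
.....
....o
o..o.
oooo.
..ooo
t=5: .o...
o.o.o
...o.
....o
o..o.
o....
.....
t=6: oo...
ooooo
o..o.
...oo
o....
....o
.....
t=7: ...o.
...o.
.....
o..o.
o..o.
.....
o....
t=8: ....o
.....
....o
.....
.....
....o
.....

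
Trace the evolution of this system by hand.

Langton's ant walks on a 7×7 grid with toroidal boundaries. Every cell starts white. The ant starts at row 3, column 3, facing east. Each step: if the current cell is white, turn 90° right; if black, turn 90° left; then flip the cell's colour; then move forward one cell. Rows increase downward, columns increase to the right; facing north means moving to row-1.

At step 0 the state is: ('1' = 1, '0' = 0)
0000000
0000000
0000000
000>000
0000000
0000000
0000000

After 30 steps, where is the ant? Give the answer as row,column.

0) 0000000
0000000
0000000
000>000
0000000
0000000
0000000
1) 0000000
0000000
0000000
0001000
000v000
0000000
0000000
2) 0000000
0000000
0000000
0001000
00<1000
0000000
0000000
3) 0000000
0000000
0000000
00^1000
0011000
0000000
0000000
4) 0000000
0000000
0000000
001>000
0011000
0000000
0000000
5) 0000000
0000000
000^000
0010000
0011000
0000000
0000000
6) 0000000
0000000
0001>00
0010000
0011000
0000000
0000000
7) 0000000
0000000
0001100
0010v00
0011000
0000000
0000000
8) 0000000
0000000
0001100
001<100
0011000
0000000
0000000
9) 0000000
0000000
000^100
0011100
0011000
0000000
0000000
10) 0000000
0000000
00<0100
0011100
0011000
0000000
0000000
11) 0000000
00^0000
0010100
0011100
0011000
0000000
0000000
12) 0000000
001>000
0010100
0011100
0011000
0000000
0000000
13) 0000000
0011000
001v100
0011100
0011000
0000000
0000000
14) 0000000
0011000
00<1100
0011100
0011000
0000000
0000000
15) 0000000
0011000
0001100
00v1100
0011000
0000000
0000000
16) 0000000
0011000
0001100
000>100
0011000
0000000
0000000
17) 0000000
0011000
000^100
0000100
0011000
0000000
0000000
18) 0000000
0011000
00<0100
0000100
0011000
0000000
0000000
19) 0000000
00^1000
0010100
0000100
0011000
0000000
0000000
20) 0000000
0<01000
0010100
0000100
0011000
0000000
0000000
21) 0^00000
0101000
0010100
0000100
0011000
0000000
0000000
22) 01>0000
0101000
0010100
0000100
0011000
0000000
0000000
23) 0110000
01v1000
0010100
0000100
0011000
0000000
0000000
24) 0110000
0<11000
0010100
0000100
0011000
0000000
0000000
25) 0110000
0011000
0v10100
0000100
0011000
0000000
0000000
26) 0110000
0011000
<110100
0000100
0011000
0000000
0000000
27) 0110000
^011000
1110100
0000100
0011000
0000000
0000000
28) 0110000
1>11000
1110100
0000100
0011000
0000000
0000000
29) 0110000
1111000
1v10100
0000100
0011000
0000000
0000000
30) 0110000
1111000
10>0100
0000100
0011000
0000000
0000000

2,2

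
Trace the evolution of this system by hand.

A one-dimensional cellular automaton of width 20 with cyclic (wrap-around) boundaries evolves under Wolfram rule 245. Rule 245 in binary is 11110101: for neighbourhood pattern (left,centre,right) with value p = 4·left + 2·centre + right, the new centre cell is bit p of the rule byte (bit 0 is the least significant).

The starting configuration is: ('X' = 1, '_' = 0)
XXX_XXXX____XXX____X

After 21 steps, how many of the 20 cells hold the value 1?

15

gen 0: XXX_XXXX____XXX____X
gen 1: XXXX_XXXXXX__XXXXX__
gen 2: _XXXX_XXXXXX__XXXXX_
gen 3: __XXXX_XXXXXX__XXXXX
gen 4: X__XXXX_XXXXXX__XXXX
gen 5: XX__XXXX_XXXXXX__XXX
gen 6: XXX__XXXX_XXXXXX__XX
gen 7: XXXX__XXXX_XXXXXX__X
gen 8: XXXXX__XXXX_XXXXXX__
gen 9: _XXXXX__XXXX_XXXXXX_
gen 10: __XXXXX__XXXX_XXXXXX
gen 11: X__XXXXX__XXXX_XXXXX
gen 12: XX__XXXXX__XXXX_XXXX
gen 13: XXX__XXXXX__XXXX_XXX
gen 14: XXXX__XXXXX__XXXX_XX
gen 15: XXXXX__XXXXX__XXXX_X
gen 16: XXXXXX__XXXXX__XXXX_
gen 17: _XXXXXX__XXXXX__XXXX
gen 18: X_XXXXXX__XXXXX__XXX
gen 19: XX_XXXXXX__XXXXX__XX
gen 20: XXX_XXXXXX__XXXXX__X
gen 21: XXXX_XXXXXX__XXXXX__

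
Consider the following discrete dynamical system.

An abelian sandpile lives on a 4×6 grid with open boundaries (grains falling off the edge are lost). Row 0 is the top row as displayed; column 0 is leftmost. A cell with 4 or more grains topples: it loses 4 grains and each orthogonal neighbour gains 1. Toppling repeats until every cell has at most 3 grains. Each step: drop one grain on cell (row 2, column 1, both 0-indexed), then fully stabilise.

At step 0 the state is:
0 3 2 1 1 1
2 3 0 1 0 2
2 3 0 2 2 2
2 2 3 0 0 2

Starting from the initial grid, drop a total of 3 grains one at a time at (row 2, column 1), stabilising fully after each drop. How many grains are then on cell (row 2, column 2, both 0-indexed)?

step 0: 0 3 2 1 1 1
2 3 0 1 0 2
2 3 0 2 2 2
2 2 3 0 0 2
step 1: 1 0 3 1 1 1
3 1 1 1 0 2
3 1 1 2 2 2
2 3 3 0 0 2
step 2: 1 0 3 1 1 1
3 1 1 1 0 2
3 2 1 2 2 2
2 3 3 0 0 2
step 3: 1 0 3 1 1 1
3 1 1 1 0 2
3 3 1 2 2 2
2 3 3 0 0 2

1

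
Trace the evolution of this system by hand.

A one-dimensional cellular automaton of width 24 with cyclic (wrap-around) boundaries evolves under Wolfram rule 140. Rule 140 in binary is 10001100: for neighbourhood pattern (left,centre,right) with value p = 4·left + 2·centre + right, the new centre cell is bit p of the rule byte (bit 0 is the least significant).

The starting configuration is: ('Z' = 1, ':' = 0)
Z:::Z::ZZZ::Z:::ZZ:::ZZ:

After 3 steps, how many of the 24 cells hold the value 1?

0) Z:::Z::ZZZ::Z:::ZZ:::ZZ:
1) Z:::Z::ZZ:::Z:::Z::::Z::
2) Z:::Z::Z::::Z:::Z::::Z::
3) Z:::Z::Z::::Z:::Z::::Z::

6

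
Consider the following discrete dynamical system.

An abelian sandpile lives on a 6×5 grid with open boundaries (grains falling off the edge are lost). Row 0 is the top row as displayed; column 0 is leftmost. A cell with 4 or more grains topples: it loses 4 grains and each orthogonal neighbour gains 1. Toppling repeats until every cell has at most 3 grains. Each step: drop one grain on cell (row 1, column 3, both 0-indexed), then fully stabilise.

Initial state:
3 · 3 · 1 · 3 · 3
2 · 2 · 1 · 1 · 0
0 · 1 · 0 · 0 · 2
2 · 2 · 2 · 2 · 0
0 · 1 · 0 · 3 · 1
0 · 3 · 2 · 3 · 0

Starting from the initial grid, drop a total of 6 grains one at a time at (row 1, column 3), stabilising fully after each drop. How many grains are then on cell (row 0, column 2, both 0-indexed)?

2

gen 0: 3 · 3 · 1 · 3 · 3
2 · 2 · 1 · 1 · 0
0 · 1 · 0 · 0 · 2
2 · 2 · 2 · 2 · 0
0 · 1 · 0 · 3 · 1
0 · 3 · 2 · 3 · 0
gen 1: 3 · 3 · 1 · 3 · 3
2 · 2 · 1 · 2 · 0
0 · 1 · 0 · 0 · 2
2 · 2 · 2 · 2 · 0
0 · 1 · 0 · 3 · 1
0 · 3 · 2 · 3 · 0
gen 2: 3 · 3 · 1 · 3 · 3
2 · 2 · 1 · 3 · 0
0 · 1 · 0 · 0 · 2
2 · 2 · 2 · 2 · 0
0 · 1 · 0 · 3 · 1
0 · 3 · 2 · 3 · 0
gen 3: 3 · 3 · 2 · 1 · 0
2 · 2 · 2 · 1 · 2
0 · 1 · 0 · 1 · 2
2 · 2 · 2 · 2 · 0
0 · 1 · 0 · 3 · 1
0 · 3 · 2 · 3 · 0
gen 4: 3 · 3 · 2 · 1 · 0
2 · 2 · 2 · 2 · 2
0 · 1 · 0 · 1 · 2
2 · 2 · 2 · 2 · 0
0 · 1 · 0 · 3 · 1
0 · 3 · 2 · 3 · 0
gen 5: 3 · 3 · 2 · 1 · 0
2 · 2 · 2 · 3 · 2
0 · 1 · 0 · 1 · 2
2 · 2 · 2 · 2 · 0
0 · 1 · 0 · 3 · 1
0 · 3 · 2 · 3 · 0
gen 6: 3 · 3 · 2 · 2 · 0
2 · 2 · 3 · 0 · 3
0 · 1 · 0 · 2 · 2
2 · 2 · 2 · 2 · 0
0 · 1 · 0 · 3 · 1
0 · 3 · 2 · 3 · 0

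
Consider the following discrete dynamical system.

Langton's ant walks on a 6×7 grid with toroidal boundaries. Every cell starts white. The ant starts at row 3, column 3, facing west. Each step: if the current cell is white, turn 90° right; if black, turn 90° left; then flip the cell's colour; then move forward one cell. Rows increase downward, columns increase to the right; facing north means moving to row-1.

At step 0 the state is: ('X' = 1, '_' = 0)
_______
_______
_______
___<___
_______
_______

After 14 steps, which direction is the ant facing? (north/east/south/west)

gen 0: _______
_______
_______
___<___
_______
_______
gen 1: _______
_______
___^___
___X___
_______
_______
gen 2: _______
_______
___X>__
___X___
_______
_______
gen 3: _______
_______
___XX__
___Xv__
_______
_______
gen 4: _______
_______
___XX__
___<X__
_______
_______
gen 5: _______
_______
___XX__
____X__
___v___
_______
gen 6: _______
_______
___XX__
____X__
__<X___
_______
gen 7: _______
_______
___XX__
__^_X__
__XX___
_______
gen 8: _______
_______
___XX__
__X>X__
__XX___
_______
gen 9: _______
_______
___XX__
__XXX__
__Xv___
_______
gen 10: _______
_______
___XX__
__XXX__
__X_>__
_______
gen 11: _______
_______
___XX__
__XXX__
__X_X__
____v__
gen 12: _______
_______
___XX__
__XXX__
__X_X__
___<X__
gen 13: _______
_______
___XX__
__XXX__
__X^X__
___XX__
gen 14: _______
_______
___XX__
__XXX__
__XX>__
___XX__

east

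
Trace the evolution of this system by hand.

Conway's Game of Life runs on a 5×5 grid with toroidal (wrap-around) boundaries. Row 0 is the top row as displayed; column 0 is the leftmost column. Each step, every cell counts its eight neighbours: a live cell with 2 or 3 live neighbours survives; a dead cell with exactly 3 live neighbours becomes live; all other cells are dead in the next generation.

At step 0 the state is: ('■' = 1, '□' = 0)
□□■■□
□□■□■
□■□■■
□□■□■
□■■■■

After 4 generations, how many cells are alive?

[0] □□■■□
□□■□■
□■□■■
□□■□■
□■■■■
[1] ■□□□□
■■□□■
□■□□■
□□□□□
■■□□■
[2] □□□□□
□■□□■
□■□□■
□■□□■
■■□□■
[3] □■□□■
□□□□□
□■■■■
□■■■■
□■□□■
[4] □□□□□
□■□□■
□■□□■
□□□□□
□■□□■

6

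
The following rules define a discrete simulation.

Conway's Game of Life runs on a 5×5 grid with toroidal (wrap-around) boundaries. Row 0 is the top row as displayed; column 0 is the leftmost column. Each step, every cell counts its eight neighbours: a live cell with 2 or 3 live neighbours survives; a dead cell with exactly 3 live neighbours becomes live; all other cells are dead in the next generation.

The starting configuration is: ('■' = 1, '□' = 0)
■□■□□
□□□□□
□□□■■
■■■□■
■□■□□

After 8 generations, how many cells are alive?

step 0: ■□■□□
□□□□□
□□□■■
■■■□■
■□■□□
step 1: □□□□□
□□□■■
□■■■■
□□■□□
□□■□□
step 2: □□□■□
■□□□■
■■□□■
□□□□□
□□□□□
step 3: □□□□■
□■□■□
□■□□■
■□□□□
□□□□□
step 4: □□□□□
□□■■■
□■■□■
■□□□□
□□□□□
step 5: □□□■□
■■■□■
□■■□■
■■□□□
□□□□□
step 6: ■■■■■
□□□□■
□□□□■
■■■□□
□□□□□
step 7: ■■■■■
□■■□□
□■□■■
■■□□□
□□□□□
step 8: ■□□■■
□□□□□
□□□■■
■■■□■
□□□■□

10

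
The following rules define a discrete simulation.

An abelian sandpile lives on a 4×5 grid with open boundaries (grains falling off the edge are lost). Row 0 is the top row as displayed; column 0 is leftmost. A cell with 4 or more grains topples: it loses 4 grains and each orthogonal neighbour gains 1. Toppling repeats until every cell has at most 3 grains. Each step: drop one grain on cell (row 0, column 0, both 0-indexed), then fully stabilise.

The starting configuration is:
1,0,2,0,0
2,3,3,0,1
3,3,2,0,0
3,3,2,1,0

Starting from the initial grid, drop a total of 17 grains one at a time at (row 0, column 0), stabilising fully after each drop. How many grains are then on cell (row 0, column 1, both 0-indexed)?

0

step 0: 1,0,2,0,0
2,3,3,0,1
3,3,2,0,0
3,3,2,1,0
step 1: 2,0,2,0,0
2,3,3,0,1
3,3,2,0,0
3,3,2,1,0
step 2: 3,0,2,0,0
2,3,3,0,1
3,3,2,0,0
3,3,2,1,0
step 3: 0,1,2,0,0
3,3,3,0,1
3,3,2,0,0
3,3,2,1,0
step 4: 1,1,2,0,0
3,3,3,0,1
3,3,2,0,0
3,3,2,1,0
step 5: 2,1,2,0,0
3,3,3,0,1
3,3,2,0,0
3,3,2,1,0
step 6: 3,1,2,0,0
3,3,3,0,1
3,3,2,0,0
3,3,2,1,0
step 7: 1,3,3,0,0
2,2,1,1,1
2,3,1,1,0
1,2,0,2,0
step 8: 2,3,3,0,0
2,2,1,1,1
2,3,1,1,0
1,2,0,2,0
step 9: 3,3,3,0,0
2,2,1,1,1
2,3,1,1,0
1,2,0,2,0
step 10: 1,1,0,1,0
3,3,2,1,1
2,3,1,1,0
1,2,0,2,0
step 11: 2,1,0,1,0
3,3,2,1,1
2,3,1,1,0
1,2,0,2,0
step 12: 3,1,0,1,0
3,3,2,1,1
2,3,1,1,0
1,2,0,2,0
step 13: 1,3,0,1,0
2,1,3,1,1
0,1,2,1,0
2,3,0,2,0
step 14: 2,3,0,1,0
2,1,3,1,1
0,1,2,1,0
2,3,0,2,0
step 15: 3,3,0,1,0
2,1,3,1,1
0,1,2,1,0
2,3,0,2,0
step 16: 1,0,1,1,0
3,2,3,1,1
0,1,2,1,0
2,3,0,2,0
step 17: 2,0,1,1,0
3,2,3,1,1
0,1,2,1,0
2,3,0,2,0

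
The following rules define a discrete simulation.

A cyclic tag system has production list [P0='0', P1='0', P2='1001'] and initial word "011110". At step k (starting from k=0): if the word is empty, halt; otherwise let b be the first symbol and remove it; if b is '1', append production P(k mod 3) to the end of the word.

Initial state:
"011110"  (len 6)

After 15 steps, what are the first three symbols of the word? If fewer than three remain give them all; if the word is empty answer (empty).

(empty)

[0] "011110"  (len 6)
[1] "11110"  (len 5)
[2] "11100"  (len 5)
[3] "11001001"  (len 8)
[4] "10010010"  (len 8)
[5] "00100100"  (len 8)
[6] "0100100"  (len 7)
[7] "100100"  (len 6)
[8] "001000"  (len 6)
[9] "01000"  (len 5)
[10] "1000"  (len 4)
[11] "0000"  (len 4)
[12] "000"  (len 3)
[13] "00"  (len 2)
[14] "0"  (len 1)
[15] (halted — word empty)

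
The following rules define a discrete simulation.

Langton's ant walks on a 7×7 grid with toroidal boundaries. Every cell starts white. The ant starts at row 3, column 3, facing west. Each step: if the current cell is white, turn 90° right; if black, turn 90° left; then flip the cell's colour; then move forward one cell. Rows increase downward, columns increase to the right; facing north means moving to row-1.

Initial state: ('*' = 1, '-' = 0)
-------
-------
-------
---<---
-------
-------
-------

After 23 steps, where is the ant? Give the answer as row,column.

t=0: -------
-------
-------
---<---
-------
-------
-------
t=1: -------
-------
---^---
---*---
-------
-------
-------
t=2: -------
-------
---*>--
---*---
-------
-------
-------
t=3: -------
-------
---**--
---*v--
-------
-------
-------
t=4: -------
-------
---**--
---<*--
-------
-------
-------
t=5: -------
-------
---**--
----*--
---v---
-------
-------
t=6: -------
-------
---**--
----*--
--<*---
-------
-------
t=7: -------
-------
---**--
--^-*--
--**---
-------
-------
t=8: -------
-------
---**--
--*>*--
--**---
-------
-------
t=9: -------
-------
---**--
--***--
--*v---
-------
-------
t=10: -------
-------
---**--
--***--
--*->--
-------
-------
t=11: -------
-------
---**--
--***--
--*-*--
----v--
-------
t=12: -------
-------
---**--
--***--
--*-*--
---<*--
-------
t=13: -------
-------
---**--
--***--
--*^*--
---**--
-------
t=14: -------
-------
---**--
--***--
--**>--
---**--
-------
t=15: -------
-------
---**--
--**^--
--**---
---**--
-------
t=16: -------
-------
---**--
--*<---
--**---
---**--
-------
t=17: -------
-------
---**--
--*----
--*v---
---**--
-------
t=18: -------
-------
---**--
--*----
--*->--
---**--
-------
t=19: -------
-------
---**--
--*----
--*-*--
---*v--
-------
t=20: -------
-------
---**--
--*----
--*-*--
---*->-
-------
t=21: -------
-------
---**--
--*----
--*-*--
---*-*-
-----v-
t=22: -------
-------
---**--
--*----
--*-*--
---*-*-
----<*-
t=23: -------
-------
---**--
--*----
--*-*--
---*^*-
----**-

5,4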